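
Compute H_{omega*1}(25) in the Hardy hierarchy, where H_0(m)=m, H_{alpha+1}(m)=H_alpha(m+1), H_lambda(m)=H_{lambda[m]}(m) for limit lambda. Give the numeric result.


H_{omega*1}(25):
For the Hardy hierarchy, H_{omega*k}(n) = 2^k * n.
2^1 = 2.
2 * 25 = 50

50


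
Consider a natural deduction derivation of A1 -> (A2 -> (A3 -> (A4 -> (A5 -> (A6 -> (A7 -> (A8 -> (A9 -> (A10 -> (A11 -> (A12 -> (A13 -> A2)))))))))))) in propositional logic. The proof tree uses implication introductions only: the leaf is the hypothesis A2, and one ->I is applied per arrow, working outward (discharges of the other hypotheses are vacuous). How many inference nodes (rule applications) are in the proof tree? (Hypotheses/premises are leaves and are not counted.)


The formula has 13 arrows (->); its innermost consequent A2 is one of the antecedents,
so the proof starts from the hypothesis leaf A2 (not a rule application) and closes one arrow per ->I.
Building A1 -> (A2 -> (A3 -> (A4 -> (A5 -> (A6 -> (A7 -> (A8 -> (A9 -> (A10 -> (A11 -> (A12 -> (A13 -> A2)))))))))))) therefore takes 13 nested implication introductions.
Total inference nodes = 13

13


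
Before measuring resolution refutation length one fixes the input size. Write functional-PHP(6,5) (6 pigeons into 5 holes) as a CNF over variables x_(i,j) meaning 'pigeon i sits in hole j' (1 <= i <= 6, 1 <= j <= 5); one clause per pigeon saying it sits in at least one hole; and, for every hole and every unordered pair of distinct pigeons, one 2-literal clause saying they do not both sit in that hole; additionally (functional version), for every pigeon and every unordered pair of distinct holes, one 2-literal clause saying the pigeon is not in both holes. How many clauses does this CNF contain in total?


functional-PHP(6,5): 6 pigeons, 5 holes, 6*5 = 30 variables.
- pigeon clauses: one per pigeon -> 6 clauses
- hole clauses: 5 holes * C(6,2) = 5 * 15 -> 75 clauses
- functional clauses: 6 pigeons * C(5,2) = 6 * 10 -> 60 clauses
Total clauses = 6 + 75 + 60 = 141

141


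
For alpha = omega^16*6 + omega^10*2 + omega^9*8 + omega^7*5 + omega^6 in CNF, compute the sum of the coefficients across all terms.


CNF: omega^16*6 + omega^10*2 + omega^9*8 + omega^7*5 + omega^6
Coefficients: 6 + 2 + 8 + 5 + 1 = 22

22


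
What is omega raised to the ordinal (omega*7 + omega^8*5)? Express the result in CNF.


omega^(omega*7 + omega^8*5):
In ordinal addition a term is absorbed by a following term of strictly larger exponent: 1 < 8, so omega*7 + omega^8*5 = omega^8*5.
omega raised to a CNF ordinal is a single CNF term: Result = omega^(omega^8*5)

omega^(omega^8*5)


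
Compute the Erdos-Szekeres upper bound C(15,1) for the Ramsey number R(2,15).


R(2,15) <= C(2+15-2, 2-1) = C(15, 1)
C(15, 1) = 15! / (1! * 14!)
= 15

15


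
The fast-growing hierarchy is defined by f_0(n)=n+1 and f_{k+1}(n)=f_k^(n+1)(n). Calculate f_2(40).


f_2(40) = f_1^41(40)
f_1(m) = 2m + 1.
Iterating: f_1^k(n) = 2^k*(n+1) - 1.
f_2(40) = 2^41*(40+1) - 1 = 2199023255552*41 - 1 = 90159953477631

90159953477631


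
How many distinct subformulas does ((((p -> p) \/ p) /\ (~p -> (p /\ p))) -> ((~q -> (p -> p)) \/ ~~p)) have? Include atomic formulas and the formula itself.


Formula: ((((p -> p) \/ p) /\ (~p -> (p /\ p))) -> ((~q -> (p -> p)) \/ ~~p))
Subformulas found:
  1. q
  2. p
  3. ~p
  4. ~q
  5. ~~p
  6. (p -> p)
  7. (p /\ p)
  8. ((p -> p) \/ p)
  9. (~q -> (p -> p))
  10. (~p -> (p /\ p))
  11. ((~q -> (p -> p)) \/ ~~p)
  12. (((p -> p) \/ p) /\ (~p -> (p /\ p)))
  13. ((((p -> p) \/ p) /\ (~p -> (p /\ p))) -> ((~q -> (p -> p)) \/ ~~p))
Total distinct subformulas = 13

13


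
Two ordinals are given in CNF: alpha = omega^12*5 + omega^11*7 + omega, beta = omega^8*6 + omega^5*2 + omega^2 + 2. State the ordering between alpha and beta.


Compare term by term from highest exponent:
alpha = omega^12*5 + omega^11*7 + omega
beta = omega^8*6 + omega^5*2 + omega^2 + 2
Term 1: alpha has omega^12*5, beta has omega^8*6
Term 2: alpha has omega^11*7, beta has omega^5*2
Term 3: alpha has omega^1*1, beta has omega^2*1
Term 4: alpha has omega^0*0, beta has omega^0*2
Result: alpha > beta

alpha > beta


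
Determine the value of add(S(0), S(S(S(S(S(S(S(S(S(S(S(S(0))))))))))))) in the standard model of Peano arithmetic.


add(S^1(0), S^12(0)):
S^1(0) = 1
S^12(0) = 12
1 + 12 = 13

13


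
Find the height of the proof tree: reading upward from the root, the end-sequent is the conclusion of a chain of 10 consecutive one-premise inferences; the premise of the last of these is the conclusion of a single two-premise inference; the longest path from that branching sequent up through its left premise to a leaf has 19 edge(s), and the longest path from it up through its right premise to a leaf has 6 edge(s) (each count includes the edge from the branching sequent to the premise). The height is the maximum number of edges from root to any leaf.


Longest path through the left premise: 19 edges (measured from the branching sequent)
Longest path through the right premise: 6 edges
Height of the subtree rooted at the branching sequent: max(19, 6) = 19
The branching sequent sits 10 edges above the root (the chain of one-premise inferences), so height = 19 + 10 = 29

29


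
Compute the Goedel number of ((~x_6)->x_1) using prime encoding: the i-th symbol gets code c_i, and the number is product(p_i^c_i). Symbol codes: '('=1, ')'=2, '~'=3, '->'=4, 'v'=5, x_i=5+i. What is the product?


Formula: ((~x_6)->x_1)
Symbol codes: [1, 1, 3, 11, 2, 4, 6, 2]
Primes: [2, 3, 5, 7, 11, 13, 17, 19]
p_1^1 = 2^1 = 2
p_2^1 = 3^1 = 3
p_3^3 = 5^3 = 125
p_4^11 = 7^11 = 1977326743
p_5^2 = 11^2 = 121
p_6^4 = 13^4 = 28561
p_7^6 = 17^6 = 24137569
p_8^2 = 19^2 = 361
Product = 44657994230490706111882085250

44657994230490706111882085250


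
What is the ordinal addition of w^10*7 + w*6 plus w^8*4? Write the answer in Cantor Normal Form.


Ordinal addition (w^10*7 + w*6) + w^8*4:
alpha's leading term has exponent 10 > beta's exponent 8, so it survives.
alpha's tail term has exponent 1 < beta's exponent 8, so it is absorbed by beta.
In ordinal addition, any term followed by a strictly larger-exponent term is absorbed.
Result = w^10*7 + w^8*4

w^10*7 + w^8*4


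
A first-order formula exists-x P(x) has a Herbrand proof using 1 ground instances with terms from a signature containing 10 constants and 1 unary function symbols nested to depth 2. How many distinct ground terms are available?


Herbrand terms by depth:
Depth 0: 10 constants
Depth 1: 10 new terms (running total: 20)
Depth 2: 10 new terms (running total: 30)
Total distinct ground terms = 30

30


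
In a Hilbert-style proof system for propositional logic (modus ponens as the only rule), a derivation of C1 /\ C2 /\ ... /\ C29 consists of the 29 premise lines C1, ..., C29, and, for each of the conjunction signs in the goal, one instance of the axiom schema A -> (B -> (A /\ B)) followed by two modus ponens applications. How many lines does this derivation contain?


Conjoining 29 premises:
- 29 premise lines
- the goal has 28 conjunction signs; each costs 1 axiom instance + 2 MP = 3 lines: 3 * 28 = 84
Total = 29 + 84 = 113 lines.

113


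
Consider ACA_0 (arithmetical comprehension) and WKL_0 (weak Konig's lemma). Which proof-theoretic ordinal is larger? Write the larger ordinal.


Proof-theoretic ordinal of ACA_0 (arithmetical comprehension): epsilon_0
Proof-theoretic ordinal of WKL_0 (weak Konig's lemma): omega^omega
Comparing: omega^omega < epsilon_0.
The larger ordinal is epsilon_0 (from ACA_0 (arithmetical comprehension)).

epsilon_0


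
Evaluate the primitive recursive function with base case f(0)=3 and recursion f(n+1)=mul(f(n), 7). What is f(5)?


f(0) = 3
f(1) = mul(f(0), 7) = mul(3, 7) = 21
f(2) = mul(f(1), 7) = mul(21, 7) = 147
f(3) = mul(f(2), 7) = mul(147, 7) = 1029
f(4) = mul(f(3), 7) = mul(1029, 7) = 7203
f(5) = mul(f(4), 7) = mul(7203, 7) = 50421


50421


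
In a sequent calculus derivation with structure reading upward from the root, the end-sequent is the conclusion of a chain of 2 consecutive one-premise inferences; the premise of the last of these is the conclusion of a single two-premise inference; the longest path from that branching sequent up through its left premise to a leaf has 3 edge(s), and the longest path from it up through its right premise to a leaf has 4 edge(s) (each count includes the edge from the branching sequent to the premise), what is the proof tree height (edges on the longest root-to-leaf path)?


Longest path through the left premise: 3 edges (measured from the branching sequent)
Longest path through the right premise: 4 edges
Height of the subtree rooted at the branching sequent: max(3, 4) = 4
The branching sequent sits 2 edges above the root (the chain of one-premise inferences), so height = 4 + 2 = 6

6


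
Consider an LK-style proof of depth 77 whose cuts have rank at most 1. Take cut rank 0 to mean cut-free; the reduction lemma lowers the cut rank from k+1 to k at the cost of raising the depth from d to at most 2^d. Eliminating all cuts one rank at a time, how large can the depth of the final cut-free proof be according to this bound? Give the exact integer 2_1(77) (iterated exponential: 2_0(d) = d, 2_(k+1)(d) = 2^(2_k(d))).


Each rank reduction sends depth d to at most 2^d; cut rank r needs r reductions.
2_0(77) = 77
2_1(77) = 2^77 = 151115727451828646838272
Cut-free depth bound = 151115727451828646838272

151115727451828646838272


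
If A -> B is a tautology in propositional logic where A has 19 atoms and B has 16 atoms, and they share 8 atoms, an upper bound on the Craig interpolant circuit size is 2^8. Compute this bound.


Shared atoms = 8
Craig interpolant size bound = 2^8
= 256

256


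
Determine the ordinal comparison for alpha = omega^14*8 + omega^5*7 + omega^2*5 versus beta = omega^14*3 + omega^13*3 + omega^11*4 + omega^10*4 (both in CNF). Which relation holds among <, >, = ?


Compare term by term from highest exponent:
alpha = omega^14*8 + omega^5*7 + omega^2*5
beta = omega^14*3 + omega^13*3 + omega^11*4 + omega^10*4
Term 1: alpha has omega^14*8, beta has omega^14*3
Term 2: alpha has omega^5*7, beta has omega^13*3
Term 3: alpha has omega^2*5, beta has omega^11*4
Term 4: alpha has omega^0*0, beta has omega^10*4
Result: alpha > beta

alpha > beta


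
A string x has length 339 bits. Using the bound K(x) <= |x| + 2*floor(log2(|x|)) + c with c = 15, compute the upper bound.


floor(log2(339)) = 8
2 * 8 = 16
K(x) <= 339 + 16 + 15 = 370

370


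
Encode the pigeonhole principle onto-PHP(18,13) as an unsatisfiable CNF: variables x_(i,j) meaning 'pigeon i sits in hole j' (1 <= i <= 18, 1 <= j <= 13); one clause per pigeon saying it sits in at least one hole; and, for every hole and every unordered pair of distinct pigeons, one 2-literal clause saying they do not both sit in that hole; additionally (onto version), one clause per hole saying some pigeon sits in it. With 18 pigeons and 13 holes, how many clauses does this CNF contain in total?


onto-PHP(18,13): 18 pigeons, 13 holes, 18*13 = 234 variables.
- pigeon clauses: one per pigeon -> 18 clauses
- hole clauses: 13 holes * C(18,2) = 13 * 153 -> 1989 clauses
- onto clauses: one per hole -> 13 clauses
Total clauses = 18 + 1989 + 13 = 2020

2020


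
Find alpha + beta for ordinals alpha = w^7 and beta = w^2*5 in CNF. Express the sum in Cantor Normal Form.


Ordinal addition w^7 + w^2*5:
Leading exponent of alpha (7) > leading exponent of beta (2).
Since alpha's term has higher exponent than beta's leading term,
the sum is simply alpha followed by beta.
Result = w^7 + w^2*5

w^7 + w^2*5


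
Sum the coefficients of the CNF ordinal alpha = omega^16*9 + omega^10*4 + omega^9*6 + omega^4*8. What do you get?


CNF: omega^16*9 + omega^10*4 + omega^9*6 + omega^4*8
Coefficients: 9 + 4 + 6 + 8 = 27

27


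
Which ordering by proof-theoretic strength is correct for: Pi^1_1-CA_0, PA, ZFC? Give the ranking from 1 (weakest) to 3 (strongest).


Ordering by consistency strength:
1. PA
2. Pi^1_1-CA_0
3. ZFC


Pi^1_1-CA_0=2, PA=1, ZFC=3


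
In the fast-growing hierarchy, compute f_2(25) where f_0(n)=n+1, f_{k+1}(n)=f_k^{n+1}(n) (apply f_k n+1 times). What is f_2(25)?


f_2(25) = f_1^26(25)
f_1(m) = 2m + 1.
Iterating: f_1^k(n) = 2^k*(n+1) - 1.
f_2(25) = 2^26*(25+1) - 1 = 67108864*26 - 1 = 1744830463

1744830463


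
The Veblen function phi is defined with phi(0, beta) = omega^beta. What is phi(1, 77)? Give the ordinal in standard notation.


phi(1, 77):
phi(1, beta) = epsilon_beta (the beta-th epsilon number).
phi(1, 77) = epsilon_77

epsilon_77


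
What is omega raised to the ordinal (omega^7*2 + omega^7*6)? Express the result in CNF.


omega^(omega^7*2 + omega^7*6):
Both terms of the exponent have the same exponent 7, so they merge: omega^7*2 + omega^7*6 = omega^7*(2+6) = omega^7*8.
omega raised to a CNF ordinal is a single CNF term: Result = omega^(omega^7*8)

omega^(omega^7*8)


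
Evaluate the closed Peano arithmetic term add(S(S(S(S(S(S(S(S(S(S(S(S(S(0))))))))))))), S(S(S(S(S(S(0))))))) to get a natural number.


add(S^13(0), S^6(0)):
S^13(0) = 13
S^6(0) = 6
13 + 6 = 19

19


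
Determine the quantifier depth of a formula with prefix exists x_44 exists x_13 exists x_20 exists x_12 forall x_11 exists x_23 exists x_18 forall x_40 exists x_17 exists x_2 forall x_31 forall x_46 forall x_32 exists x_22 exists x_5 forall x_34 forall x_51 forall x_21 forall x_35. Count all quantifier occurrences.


Quantifier prefix has 19 quantifier symbols.
Quantifier depth = 19

19


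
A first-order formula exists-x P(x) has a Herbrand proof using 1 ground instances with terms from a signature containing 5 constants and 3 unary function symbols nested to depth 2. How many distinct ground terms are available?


Herbrand terms by depth:
Depth 0: 5 constants
Depth 1: 15 new terms (running total: 20)
Depth 2: 45 new terms (running total: 65)
Total distinct ground terms = 65

65


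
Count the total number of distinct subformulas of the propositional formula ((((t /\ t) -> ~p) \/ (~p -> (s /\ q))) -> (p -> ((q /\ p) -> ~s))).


Formula: ((((t /\ t) -> ~p) \/ (~p -> (s /\ q))) -> (p -> ((q /\ p) -> ~s)))
Subformulas found:
  1. q
  2. s
  3. t
  4. p
  5. ~p
  6. ~s
  7. (q /\ p)
  8. (s /\ q)
  9. (t /\ t)
  10. ((q /\ p) -> ~s)
  11. ((t /\ t) -> ~p)
  12. (~p -> (s /\ q))
  13. (p -> ((q /\ p) -> ~s))
  14. (((t /\ t) -> ~p) \/ (~p -> (s /\ q)))
  15. ((((t /\ t) -> ~p) \/ (~p -> (s /\ q))) -> (p -> ((q /\ p) -> ~s)))
Total distinct subformulas = 15

15


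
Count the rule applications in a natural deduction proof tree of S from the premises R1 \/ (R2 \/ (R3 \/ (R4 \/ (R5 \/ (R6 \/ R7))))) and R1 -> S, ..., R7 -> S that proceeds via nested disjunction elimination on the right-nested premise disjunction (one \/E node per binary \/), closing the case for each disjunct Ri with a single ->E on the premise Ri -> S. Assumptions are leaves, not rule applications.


The premise R1 \/ (R2 \/ (R3 \/ (R4 \/ (R5 \/ (R6 \/ R7))))) contains 7 disjuncts, hence 6 binary \/ connectives.
- Each binary \/ is eliminated once: 6 \/E nodes.
- Each of the 7 cases Ri derives S by one ->E with Ri -> S: 7 ->E nodes.
Total = 6 + 7 = 13

13


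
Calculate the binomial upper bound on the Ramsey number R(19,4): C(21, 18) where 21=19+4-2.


R(19,4) <= C(19+4-2, 19-1) = C(21, 18)
C(21, 18) = 21! / (18! * 3!)
= 1330

1330


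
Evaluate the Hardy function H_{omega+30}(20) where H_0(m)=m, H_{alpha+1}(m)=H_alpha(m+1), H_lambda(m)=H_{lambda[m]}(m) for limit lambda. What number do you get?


H_{omega+30}(20):
Unwind the 30 successor steps: H_{omega+30}(20) = H_omega(20+30) = H_omega(50).
H_omega(m) = H_m(m) = m + m = 2m.
Result = 2 * 50 = 100

100


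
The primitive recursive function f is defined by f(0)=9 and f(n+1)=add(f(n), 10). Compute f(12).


f(0) = 9
f(1) = add(f(0), 10) = add(9, 10) = 19
f(2) = add(f(1), 10) = add(19, 10) = 29
f(3) = add(f(2), 10) = add(29, 10) = 39
f(4) = add(f(3), 10) = add(39, 10) = 49
f(5) = add(f(4), 10) = add(49, 10) = 59
f(6) = add(f(5), 10) = add(59, 10) = 69
f(7) = add(f(6), 10) = add(69, 10) = 79
f(8) = add(f(7), 10) = add(79, 10) = 89
f(9) = add(f(8), 10) = add(89, 10) = 99
f(10) = add(f(9), 10) = add(99, 10) = 109
f(11) = add(f(10), 10) = add(109, 10) = 119
f(12) = add(f(11), 10) = add(119, 10) = 129


129


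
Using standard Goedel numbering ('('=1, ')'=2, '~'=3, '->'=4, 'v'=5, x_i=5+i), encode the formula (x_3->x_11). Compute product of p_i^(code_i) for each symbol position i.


Formula: (x_3->x_11)
Symbol codes: [1, 8, 4, 16, 2]
Primes: [2, 3, 5, 7, 11]
p_1^1 = 2^1 = 2
p_2^8 = 3^8 = 6561
p_3^4 = 5^4 = 625
p_4^16 = 7^16 = 33232930569601
p_5^2 = 11^2 = 121
Product = 32978740191906764351250

32978740191906764351250


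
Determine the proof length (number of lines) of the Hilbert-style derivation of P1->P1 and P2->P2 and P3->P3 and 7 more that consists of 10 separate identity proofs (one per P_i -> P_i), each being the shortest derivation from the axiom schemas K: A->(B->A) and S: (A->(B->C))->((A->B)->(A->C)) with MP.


The shortest proof of A->A from K and S in the Hilbert calculus has exactly 5 lines:
(1) K instance A->((A->A)->A), (2) S instance, (3) MP on 1,2, (4) K instance A->(A->A), (5) MP on 3,4.
For 10 independent identities: 10 * 5 = 50 lines total.

50


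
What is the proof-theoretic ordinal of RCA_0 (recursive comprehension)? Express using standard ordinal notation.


The proof-theoretic ordinal of RCA_0 (recursive comprehension) is a standard result in ordinal analysis.
This ordinal is the supremum of order types of primitive recursive well-orderings
that the theory can prove to be well-ordered.
For RCA_0 (recursive comprehension), the proof-theoretic ordinal is omega^omega.

omega^omega


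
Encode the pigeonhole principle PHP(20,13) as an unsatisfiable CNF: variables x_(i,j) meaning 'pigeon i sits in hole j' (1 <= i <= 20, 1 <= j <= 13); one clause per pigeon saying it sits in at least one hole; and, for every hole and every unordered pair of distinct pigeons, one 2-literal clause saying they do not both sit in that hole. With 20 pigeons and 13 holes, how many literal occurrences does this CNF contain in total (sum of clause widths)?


PHP(20,13): 20 pigeons, 13 holes, 20*13 = 260 variables.
- pigeon clauses: one per pigeon -> 20 clauses of width 13 -> 260 literals
- hole clauses: 13 holes * C(20,2) = 13 * 190 -> 2470 clauses of width 2 -> 4940 literals
Total literal occurrences = 260 + 4940 = 5200

5200


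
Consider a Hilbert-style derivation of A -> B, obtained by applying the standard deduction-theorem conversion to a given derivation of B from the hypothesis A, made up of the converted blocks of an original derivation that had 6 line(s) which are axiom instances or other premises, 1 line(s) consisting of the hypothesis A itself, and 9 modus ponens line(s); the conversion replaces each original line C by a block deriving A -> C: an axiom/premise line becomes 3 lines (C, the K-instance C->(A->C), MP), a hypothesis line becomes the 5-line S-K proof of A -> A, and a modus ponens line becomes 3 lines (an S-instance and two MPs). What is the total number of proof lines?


Deduction-theorem conversion, block by block:
- 6 axiom/premise lines -> 3 lines each = 18
- 1 hypothesis lines -> 5 lines each (identity proof A->A) = 5
- 9 MP lines -> 3 lines each (S-instance, MP, MP) = 27
Total = 18 + 5 + 27 = 50 lines.

50


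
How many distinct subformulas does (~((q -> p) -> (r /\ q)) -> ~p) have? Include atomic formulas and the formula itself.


Formula: (~((q -> p) -> (r /\ q)) -> ~p)
Subformulas found:
  1. q
  2. r
  3. p
  4. ~p
  5. (r /\ q)
  6. (q -> p)
  7. ((q -> p) -> (r /\ q))
  8. ~((q -> p) -> (r /\ q))
  9. (~((q -> p) -> (r /\ q)) -> ~p)
Total distinct subformulas = 9

9


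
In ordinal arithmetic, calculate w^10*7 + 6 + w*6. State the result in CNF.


Ordinal addition (w^10*7 + 6) + w*6:
alpha's leading term has exponent 10 > beta's exponent 1, so it survives.
alpha's tail term has exponent 0 < beta's exponent 1, so it is absorbed by beta.
In ordinal addition, any term followed by a strictly larger-exponent term is absorbed.
Result = w^10*7 + w*6

w^10*7 + w*6


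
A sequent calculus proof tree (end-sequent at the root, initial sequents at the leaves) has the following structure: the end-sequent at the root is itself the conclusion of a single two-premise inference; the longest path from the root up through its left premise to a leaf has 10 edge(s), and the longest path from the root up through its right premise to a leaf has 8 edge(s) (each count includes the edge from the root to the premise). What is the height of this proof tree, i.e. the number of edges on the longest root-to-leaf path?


Longest path through the left premise: 10 edges (measured from the branching sequent)
Longest path through the right premise: 8 edges
Height of the subtree rooted at the branching sequent: max(10, 8) = 10
The branching sequent is the root itself.
Total height = 10

10


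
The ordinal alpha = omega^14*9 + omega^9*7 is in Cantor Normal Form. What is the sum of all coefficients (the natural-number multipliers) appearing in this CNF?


CNF: omega^14*9 + omega^9*7
Coefficients: 9 + 7 = 16

16


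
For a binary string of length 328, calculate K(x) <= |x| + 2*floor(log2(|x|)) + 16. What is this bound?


floor(log2(328)) = 8
2 * 8 = 16
K(x) <= 328 + 16 + 16 = 360

360


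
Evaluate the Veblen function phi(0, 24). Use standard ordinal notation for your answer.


phi(0, 24):
phi(0, beta) = omega^beta by definition.
phi(0, 24) = omega^24

omega^24


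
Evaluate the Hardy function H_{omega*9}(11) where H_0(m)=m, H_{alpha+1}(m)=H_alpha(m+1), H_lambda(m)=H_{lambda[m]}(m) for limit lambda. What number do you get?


H_{omega*9}(11):
For the Hardy hierarchy, H_{omega*k}(n) = 2^k * n.
2^9 = 512.
512 * 11 = 5632

5632


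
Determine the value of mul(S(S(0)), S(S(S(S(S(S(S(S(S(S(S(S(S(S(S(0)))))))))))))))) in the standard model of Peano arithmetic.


mul(S^2(0), S^15(0)):
S^2(0) = 2
S^15(0) = 15
2 * 15 = 30

30


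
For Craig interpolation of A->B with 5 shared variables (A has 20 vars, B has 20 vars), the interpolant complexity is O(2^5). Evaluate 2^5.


Shared atoms = 5
Craig interpolant size bound = 2^5
= 32

32


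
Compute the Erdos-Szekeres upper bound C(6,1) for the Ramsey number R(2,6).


R(2,6) <= C(2+6-2, 2-1) = C(6, 1)
C(6, 1) = 6! / (1! * 5!)
= 6

6


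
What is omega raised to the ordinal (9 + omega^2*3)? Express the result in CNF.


omega^(9 + omega^2*3):
In ordinal addition a term is absorbed by a following term of strictly larger exponent: 0 < 2, so 9 + omega^2*3 = omega^2*3.
omega raised to a CNF ordinal is a single CNF term: Result = omega^(omega^2*3)

omega^(omega^2*3)


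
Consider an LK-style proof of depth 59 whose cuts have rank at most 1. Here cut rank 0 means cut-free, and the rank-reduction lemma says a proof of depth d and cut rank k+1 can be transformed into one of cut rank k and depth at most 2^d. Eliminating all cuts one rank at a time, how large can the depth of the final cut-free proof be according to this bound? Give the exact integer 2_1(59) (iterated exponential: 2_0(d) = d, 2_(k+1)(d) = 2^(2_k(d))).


Each rank reduction sends depth d to at most 2^d; cut rank r needs r reductions.
2_0(59) = 59
2_1(59) = 2^59 = 576460752303423488
Cut-free depth bound = 576460752303423488

576460752303423488


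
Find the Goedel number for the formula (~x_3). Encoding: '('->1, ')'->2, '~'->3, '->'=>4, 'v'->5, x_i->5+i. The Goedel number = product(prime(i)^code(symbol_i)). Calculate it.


Formula: (~x_3)
Symbol codes: [1, 3, 8, 2]
Primes: [2, 3, 5, 7]
p_1^1 = 2^1 = 2
p_2^3 = 3^3 = 27
p_3^8 = 5^8 = 390625
p_4^2 = 7^2 = 49
Product = 1033593750

1033593750


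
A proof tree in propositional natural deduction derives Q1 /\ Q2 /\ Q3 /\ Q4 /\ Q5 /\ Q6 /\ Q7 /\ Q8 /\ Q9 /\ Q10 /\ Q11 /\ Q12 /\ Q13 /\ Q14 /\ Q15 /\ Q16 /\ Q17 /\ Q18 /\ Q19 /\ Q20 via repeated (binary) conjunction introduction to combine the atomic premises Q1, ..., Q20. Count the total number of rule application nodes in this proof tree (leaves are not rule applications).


The target conjunction has 20 conjuncts, i.e. 19 binary /\ connectives.
Each conjunction-intro joins two pieces, so 20 atoms require 20-1 = 19 applications.
Total inference nodes = 19

19


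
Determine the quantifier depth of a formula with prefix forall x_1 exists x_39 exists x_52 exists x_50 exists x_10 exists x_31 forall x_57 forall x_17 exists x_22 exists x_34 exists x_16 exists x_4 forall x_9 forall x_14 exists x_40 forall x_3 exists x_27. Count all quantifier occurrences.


Quantifier prefix has 17 quantifier symbols.
Quantifier depth = 17

17


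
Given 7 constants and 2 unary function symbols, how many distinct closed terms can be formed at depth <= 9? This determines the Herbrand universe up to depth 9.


Herbrand terms by depth:
Depth 0: 7 constants
Depth 1: 14 new terms (running total: 21)
Depth 2: 28 new terms (running total: 49)
Depth 3: 56 new terms (running total: 105)
Depth 4: 112 new terms (running total: 217)
Depth 5: 224 new terms (running total: 441)
Depth 6: 448 new terms (running total: 889)
Depth 7: 896 new terms (running total: 1785)
Depth 8: 1792 new terms (running total: 3577)
Depth 9: 3584 new terms (running total: 7161)
Total distinct ground terms = 7161

7161


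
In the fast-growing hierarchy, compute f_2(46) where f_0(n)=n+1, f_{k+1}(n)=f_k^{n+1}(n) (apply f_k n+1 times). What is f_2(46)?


f_2(46) = f_1^47(46)
f_1(m) = 2m + 1.
Iterating: f_1^k(n) = 2^k*(n+1) - 1.
f_2(46) = 2^47*(46+1) - 1 = 140737488355328*47 - 1 = 6614661952700415

6614661952700415


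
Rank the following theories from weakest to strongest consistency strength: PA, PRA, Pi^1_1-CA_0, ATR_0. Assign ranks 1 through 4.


Ordering by consistency strength:
1. PRA
2. PA
3. ATR_0
4. Pi^1_1-CA_0


PA=2, PRA=1, Pi^1_1-CA_0=4, ATR_0=3


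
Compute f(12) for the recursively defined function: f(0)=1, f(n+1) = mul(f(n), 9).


f(0) = 1
f(1) = mul(f(0), 9) = mul(1, 9) = 9
f(2) = mul(f(1), 9) = mul(9, 9) = 81
f(3) = mul(f(2), 9) = mul(81, 9) = 729
f(4) = mul(f(3), 9) = mul(729, 9) = 6561
f(5) = mul(f(4), 9) = mul(6561, 9) = 59049
f(6) = mul(f(5), 9) = mul(59049, 9) = 531441
f(7) = mul(f(6), 9) = mul(531441, 9) = 4782969
f(8) = mul(f(7), 9) = mul(4782969, 9) = 43046721
f(9) = mul(f(8), 9) = mul(43046721, 9) = 387420489
f(10) = mul(f(9), 9) = mul(387420489, 9) = 3486784401
f(11) = mul(f(10), 9) = mul(3486784401, 9) = 31381059609
f(12) = mul(f(11), 9) = mul(31381059609, 9) = 282429536481


282429536481


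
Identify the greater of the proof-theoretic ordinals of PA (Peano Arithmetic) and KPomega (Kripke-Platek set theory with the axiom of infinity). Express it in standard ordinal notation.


Proof-theoretic ordinal of PA (Peano Arithmetic): epsilon_0
Proof-theoretic ordinal of KPomega (Kripke-Platek set theory with the axiom of infinity): psi_0(epsilon_{Omega+1})
Comparing: epsilon_0 < psi_0(epsilon_{Omega+1}).
The larger ordinal is psi_0(epsilon_{Omega+1}) (from KPomega (Kripke-Platek set theory with the axiom of infinity)).

psi_0(epsilon_{Omega+1})


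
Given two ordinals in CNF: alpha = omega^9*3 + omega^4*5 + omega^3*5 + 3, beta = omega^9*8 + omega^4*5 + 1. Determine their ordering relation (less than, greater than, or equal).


Compare term by term from highest exponent:
alpha = omega^9*3 + omega^4*5 + omega^3*5 + 3
beta = omega^9*8 + omega^4*5 + 1
Term 1: alpha has omega^9*3, beta has omega^9*8
Term 2: alpha has omega^4*5, beta has omega^4*5
Term 3: alpha has omega^3*5, beta has omega^0*1
Term 4: alpha has omega^0*3, beta has omega^0*0
Result: alpha < beta

alpha < beta


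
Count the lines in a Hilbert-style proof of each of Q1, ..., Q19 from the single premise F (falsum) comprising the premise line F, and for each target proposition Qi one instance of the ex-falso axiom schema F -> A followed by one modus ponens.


Ex falso, line by line:
- 1 premise line (F)
- 19 targets, each needing 1 axiom instance (F -> Qi) + 1 MP = 2 lines: 2 * 19 = 38
Total = 1 + 38 = 39 lines.

39


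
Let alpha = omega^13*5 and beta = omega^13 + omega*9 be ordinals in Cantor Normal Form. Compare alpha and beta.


Compare term by term from highest exponent:
alpha = omega^13*5
beta = omega^13 + omega*9
Term 1: alpha has omega^13*5, beta has omega^13*1
Term 2: alpha has omega^0*0, beta has omega^1*9
Result: alpha > beta

alpha > beta


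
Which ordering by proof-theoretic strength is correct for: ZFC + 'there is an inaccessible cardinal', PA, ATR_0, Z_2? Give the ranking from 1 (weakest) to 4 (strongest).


Ordering by consistency strength:
1. PA
2. ATR_0
3. Z_2
4. ZFC + 'there is an inaccessible cardinal'


ZFC + 'there is an inaccessible cardinal'=4, PA=1, ATR_0=2, Z_2=3


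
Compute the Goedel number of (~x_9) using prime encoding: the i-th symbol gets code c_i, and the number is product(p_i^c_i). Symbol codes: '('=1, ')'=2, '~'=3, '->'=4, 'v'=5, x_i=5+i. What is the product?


Formula: (~x_9)
Symbol codes: [1, 3, 14, 2]
Primes: [2, 3, 5, 7]
p_1^1 = 2^1 = 2
p_2^3 = 3^3 = 27
p_3^14 = 5^14 = 6103515625
p_4^2 = 7^2 = 49
Product = 16149902343750

16149902343750


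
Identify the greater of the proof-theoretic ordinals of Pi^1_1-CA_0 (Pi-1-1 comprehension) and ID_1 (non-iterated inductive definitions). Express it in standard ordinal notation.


Proof-theoretic ordinal of Pi^1_1-CA_0 (Pi-1-1 comprehension): psi_0(Omega_omega)
Proof-theoretic ordinal of ID_1 (non-iterated inductive definitions): psi_0(epsilon_{Omega+1})
Comparing: psi_0(epsilon_{Omega+1}) < psi_0(Omega_omega).
The larger ordinal is psi_0(Omega_omega) (from Pi^1_1-CA_0 (Pi-1-1 comprehension)).

psi_0(Omega_omega)


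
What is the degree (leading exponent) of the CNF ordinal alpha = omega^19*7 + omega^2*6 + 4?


CNF: omega^19*7 + omega^2*6 + 4
The leading term is omega^19*7, which has exponent 19.

19


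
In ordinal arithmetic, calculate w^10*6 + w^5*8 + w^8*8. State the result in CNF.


Ordinal addition (w^10*6 + w^5*8) + w^8*8:
alpha's leading term has exponent 10 > beta's exponent 8, so it survives.
alpha's tail term has exponent 5 < beta's exponent 8, so it is absorbed by beta.
In ordinal addition, any term followed by a strictly larger-exponent term is absorbed.
Result = w^10*6 + w^8*8

w^10*6 + w^8*8


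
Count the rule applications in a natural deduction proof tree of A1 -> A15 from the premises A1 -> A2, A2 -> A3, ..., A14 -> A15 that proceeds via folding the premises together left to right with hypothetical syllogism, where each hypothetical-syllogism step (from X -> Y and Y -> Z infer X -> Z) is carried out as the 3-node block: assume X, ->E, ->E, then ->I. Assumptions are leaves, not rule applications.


There are 14 premises in the chain. The first HS step combines premises 1 and 2; each further premise needs one more HS step.
So 14 premises require 14 - 1 = 13 hypothetical-syllogism steps.
Each HS step uses 3 inference nodes (->E, ->E, ->I).
13 * 3 = 39 total inference nodes.

39


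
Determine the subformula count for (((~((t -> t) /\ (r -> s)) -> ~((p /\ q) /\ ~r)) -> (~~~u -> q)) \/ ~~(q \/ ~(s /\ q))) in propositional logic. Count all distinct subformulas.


Formula: (((~((t -> t) /\ (r -> s)) -> ~((p /\ q) /\ ~r)) -> (~~~u -> q)) \/ ~~(q \/ ~(s /\ q)))
Subformulas found:
  1. r
  2. q
  3. u
  4. s
  5. t
  6. p
  7. ~u
  8. ~r
  9. ~~u
  10. ~~~u
  11. (t -> t)
  12. (s /\ q)
  13. (p /\ q)
  14. (r -> s)
  15. ~(s /\ q)
  16. (~~~u -> q)
  17. ((p /\ q) /\ ~r)
  18. (q \/ ~(s /\ q))
  19. ~(q \/ ~(s /\ q))
  20. ~((p /\ q) /\ ~r)
  21. ~~(q \/ ~(s /\ q))
  22. ((t -> t) /\ (r -> s))
  23. ~((t -> t) /\ (r -> s))
  24. (~((t -> t) /\ (r -> s)) -> ~((p /\ q) /\ ~r))
  25. ((~((t -> t) /\ (r -> s)) -> ~((p /\ q) /\ ~r)) -> (~~~u -> q))
  26. (((~((t -> t) /\ (r -> s)) -> ~((p /\ q) /\ ~r)) -> (~~~u -> q)) \/ ~~(q \/ ~(s /\ q)))
Total distinct subformulas = 26

26


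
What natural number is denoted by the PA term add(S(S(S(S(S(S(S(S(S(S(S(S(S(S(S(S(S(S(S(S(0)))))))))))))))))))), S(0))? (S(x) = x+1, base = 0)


add(S^20(0), S^1(0)):
S^20(0) = 20
S^1(0) = 1
20 + 1 = 21

21


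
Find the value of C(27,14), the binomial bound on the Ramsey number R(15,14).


R(15,14) <= C(15+14-2, 15-1) = C(27, 14)
C(27, 14) = 27! / (14! * 13!)
= 20058300

20058300


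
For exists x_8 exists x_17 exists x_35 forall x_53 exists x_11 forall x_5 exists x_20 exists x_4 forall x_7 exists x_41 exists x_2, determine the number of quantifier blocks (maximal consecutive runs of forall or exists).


Alternations = 6.
Blocks = alternations + 1 = 7

7


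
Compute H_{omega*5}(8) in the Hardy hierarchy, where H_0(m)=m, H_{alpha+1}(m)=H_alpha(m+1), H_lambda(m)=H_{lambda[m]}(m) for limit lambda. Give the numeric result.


H_{omega*5}(8):
For the Hardy hierarchy, H_{omega*k}(n) = 2^k * n.
2^5 = 32.
32 * 8 = 256

256


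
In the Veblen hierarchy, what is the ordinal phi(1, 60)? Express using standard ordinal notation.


phi(1, 60):
phi(1, beta) = epsilon_beta (the beta-th epsilon number).
phi(1, 60) = epsilon_60

epsilon_60


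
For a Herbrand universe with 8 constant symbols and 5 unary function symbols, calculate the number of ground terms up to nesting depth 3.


Herbrand terms by depth:
Depth 0: 8 constants
Depth 1: 40 new terms (running total: 48)
Depth 2: 200 new terms (running total: 248)
Depth 3: 1000 new terms (running total: 1248)
Total distinct ground terms = 1248

1248


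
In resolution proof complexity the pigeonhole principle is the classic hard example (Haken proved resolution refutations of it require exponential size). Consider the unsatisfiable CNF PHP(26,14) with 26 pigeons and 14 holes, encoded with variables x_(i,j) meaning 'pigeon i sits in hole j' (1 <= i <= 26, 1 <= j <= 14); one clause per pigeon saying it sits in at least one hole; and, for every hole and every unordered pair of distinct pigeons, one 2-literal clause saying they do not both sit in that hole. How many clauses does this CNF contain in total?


PHP(26,14): 26 pigeons, 14 holes, 26*14 = 364 variables.
- pigeon clauses: one per pigeon -> 26 clauses
- hole clauses: 14 holes * C(26,2) = 14 * 325 -> 4550 clauses
Total clauses = 26 + 4550 = 4576

4576


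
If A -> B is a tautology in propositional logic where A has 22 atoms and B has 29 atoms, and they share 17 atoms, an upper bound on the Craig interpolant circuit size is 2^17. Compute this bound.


Shared atoms = 17
Craig interpolant size bound = 2^17
= 131072

131072


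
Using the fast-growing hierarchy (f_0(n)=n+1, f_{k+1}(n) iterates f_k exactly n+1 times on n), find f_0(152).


f_0(152) = 152 + 1 = 153

153


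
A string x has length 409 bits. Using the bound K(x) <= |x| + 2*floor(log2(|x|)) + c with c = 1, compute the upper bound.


floor(log2(409)) = 8
2 * 8 = 16
K(x) <= 409 + 16 + 1 = 426

426


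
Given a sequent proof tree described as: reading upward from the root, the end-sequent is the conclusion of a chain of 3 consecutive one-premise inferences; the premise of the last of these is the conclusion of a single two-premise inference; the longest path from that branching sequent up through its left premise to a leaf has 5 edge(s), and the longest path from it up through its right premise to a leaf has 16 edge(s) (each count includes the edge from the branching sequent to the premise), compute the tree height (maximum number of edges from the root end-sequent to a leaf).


Longest path through the left premise: 5 edges (measured from the branching sequent)
Longest path through the right premise: 16 edges
Height of the subtree rooted at the branching sequent: max(5, 16) = 16
The branching sequent sits 3 edges above the root (the chain of one-premise inferences), so height = 16 + 3 = 19

19


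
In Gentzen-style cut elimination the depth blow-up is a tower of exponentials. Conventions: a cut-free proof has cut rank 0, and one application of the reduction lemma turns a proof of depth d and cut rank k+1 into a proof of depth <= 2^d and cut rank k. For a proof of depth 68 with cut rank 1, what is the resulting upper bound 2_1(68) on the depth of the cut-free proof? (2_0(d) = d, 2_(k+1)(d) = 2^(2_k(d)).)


Each rank reduction sends depth d to at most 2^d; cut rank r needs r reductions.
2_0(68) = 68
2_1(68) = 2^68 = 295147905179352825856
Cut-free depth bound = 295147905179352825856

295147905179352825856


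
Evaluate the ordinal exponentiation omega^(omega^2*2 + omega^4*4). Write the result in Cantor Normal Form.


omega^(omega^2*2 + omega^4*4):
In ordinal addition a term is absorbed by a following term of strictly larger exponent: 2 < 4, so omega^2*2 + omega^4*4 = omega^4*4.
omega raised to a CNF ordinal is a single CNF term: Result = omega^(omega^4*4)

omega^(omega^4*4)


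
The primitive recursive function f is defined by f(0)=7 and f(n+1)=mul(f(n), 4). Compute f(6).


f(0) = 7
f(1) = mul(f(0), 4) = mul(7, 4) = 28
f(2) = mul(f(1), 4) = mul(28, 4) = 112
f(3) = mul(f(2), 4) = mul(112, 4) = 448
f(4) = mul(f(3), 4) = mul(448, 4) = 1792
f(5) = mul(f(4), 4) = mul(1792, 4) = 7168
f(6) = mul(f(5), 4) = mul(7168, 4) = 28672


28672


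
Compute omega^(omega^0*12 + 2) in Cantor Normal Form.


omega^(omega^0*12 + 2):
omega^0 = 1, so the exponent is 12 + 2 = 14 (finite ordinal addition).
Result = omega^14, already a single CNF term.

omega^14


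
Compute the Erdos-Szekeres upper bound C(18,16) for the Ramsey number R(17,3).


R(17,3) <= C(17+3-2, 17-1) = C(18, 16)
C(18, 16) = 18! / (16! * 2!)
= 153

153


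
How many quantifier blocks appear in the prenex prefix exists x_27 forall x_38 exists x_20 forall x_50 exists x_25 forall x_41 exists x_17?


Alternations = 6.
Blocks = alternations + 1 = 7

7


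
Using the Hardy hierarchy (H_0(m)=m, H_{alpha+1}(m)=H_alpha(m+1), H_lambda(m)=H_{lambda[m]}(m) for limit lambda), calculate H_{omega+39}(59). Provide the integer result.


H_{omega+39}(59):
Unwind the 39 successor steps: H_{omega+39}(59) = H_omega(59+39) = H_omega(98).
H_omega(m) = H_m(m) = m + m = 2m.
Result = 2 * 98 = 196

196


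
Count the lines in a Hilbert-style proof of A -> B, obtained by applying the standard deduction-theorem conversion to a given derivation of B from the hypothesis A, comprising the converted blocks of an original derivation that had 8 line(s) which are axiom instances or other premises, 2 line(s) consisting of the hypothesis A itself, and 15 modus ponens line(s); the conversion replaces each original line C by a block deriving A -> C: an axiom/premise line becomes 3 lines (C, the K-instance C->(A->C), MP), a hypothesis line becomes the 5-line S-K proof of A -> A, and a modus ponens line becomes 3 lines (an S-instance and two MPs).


Deduction-theorem conversion, block by block:
- 8 axiom/premise lines -> 3 lines each = 24
- 2 hypothesis lines -> 5 lines each (identity proof A->A) = 10
- 15 MP lines -> 3 lines each (S-instance, MP, MP) = 45
Total = 24 + 10 + 45 = 79 lines.

79


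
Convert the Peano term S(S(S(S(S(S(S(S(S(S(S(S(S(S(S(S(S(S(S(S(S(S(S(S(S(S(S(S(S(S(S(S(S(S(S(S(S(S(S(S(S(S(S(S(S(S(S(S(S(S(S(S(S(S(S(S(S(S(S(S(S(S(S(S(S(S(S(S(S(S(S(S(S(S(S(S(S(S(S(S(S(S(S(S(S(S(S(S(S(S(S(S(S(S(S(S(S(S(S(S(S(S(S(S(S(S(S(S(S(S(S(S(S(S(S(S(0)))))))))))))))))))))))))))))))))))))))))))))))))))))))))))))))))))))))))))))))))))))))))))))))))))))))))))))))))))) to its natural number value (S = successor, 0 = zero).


Counting successors applied to 0:
116 applications of S to 0 = 116

116


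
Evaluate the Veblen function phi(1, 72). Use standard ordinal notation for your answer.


phi(1, 72):
phi(1, beta) = epsilon_beta (the beta-th epsilon number).
phi(1, 72) = epsilon_72

epsilon_72


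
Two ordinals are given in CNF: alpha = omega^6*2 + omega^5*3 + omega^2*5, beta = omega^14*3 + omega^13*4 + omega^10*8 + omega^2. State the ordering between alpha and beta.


Compare term by term from highest exponent:
alpha = omega^6*2 + omega^5*3 + omega^2*5
beta = omega^14*3 + omega^13*4 + omega^10*8 + omega^2
Term 1: alpha has omega^6*2, beta has omega^14*3
Term 2: alpha has omega^5*3, beta has omega^13*4
Term 3: alpha has omega^2*5, beta has omega^10*8
Term 4: alpha has omega^0*0, beta has omega^2*1
Result: alpha < beta

alpha < beta
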